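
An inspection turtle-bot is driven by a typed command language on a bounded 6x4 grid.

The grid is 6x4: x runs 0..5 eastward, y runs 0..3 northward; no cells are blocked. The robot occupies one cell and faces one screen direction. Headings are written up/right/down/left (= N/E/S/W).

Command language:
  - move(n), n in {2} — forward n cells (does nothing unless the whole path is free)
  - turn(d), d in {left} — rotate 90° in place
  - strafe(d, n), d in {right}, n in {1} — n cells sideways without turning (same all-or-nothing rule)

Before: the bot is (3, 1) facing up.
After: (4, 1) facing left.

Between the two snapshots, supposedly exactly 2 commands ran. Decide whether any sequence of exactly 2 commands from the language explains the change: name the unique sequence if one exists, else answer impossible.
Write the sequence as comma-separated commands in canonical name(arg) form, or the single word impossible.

strafe(right, 1), turn(left)

key: cell and facing (now W) both changed — the 2 commands mix motion and turning
t0: (3, 1) facing up
[1] after strafe(right, 1): (4, 1) facing up
[2] after turn(left): (4, 1) facing left
all 9 alternatives checked — unique.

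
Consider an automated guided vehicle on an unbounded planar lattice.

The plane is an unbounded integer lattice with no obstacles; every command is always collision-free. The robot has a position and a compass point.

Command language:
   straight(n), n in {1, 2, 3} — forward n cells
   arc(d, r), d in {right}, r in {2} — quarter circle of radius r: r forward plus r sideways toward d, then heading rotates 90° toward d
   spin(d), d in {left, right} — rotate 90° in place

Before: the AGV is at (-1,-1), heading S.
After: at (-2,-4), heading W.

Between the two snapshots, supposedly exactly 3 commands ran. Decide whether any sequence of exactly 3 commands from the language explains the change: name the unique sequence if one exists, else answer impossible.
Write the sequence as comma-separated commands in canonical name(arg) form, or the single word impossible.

straight(3), spin(right), straight(1)

key: cell and facing (now W) both changed — the 3 commands mix motion and turning
t0: at (-1,-1), heading S
step 1 (straight(3)): at (-1,-4), heading S
step 2 (spin(right)): at (-1,-4), heading W
step 3 (straight(1)): at (-2,-4), heading W
no other 3-command option fits: unique.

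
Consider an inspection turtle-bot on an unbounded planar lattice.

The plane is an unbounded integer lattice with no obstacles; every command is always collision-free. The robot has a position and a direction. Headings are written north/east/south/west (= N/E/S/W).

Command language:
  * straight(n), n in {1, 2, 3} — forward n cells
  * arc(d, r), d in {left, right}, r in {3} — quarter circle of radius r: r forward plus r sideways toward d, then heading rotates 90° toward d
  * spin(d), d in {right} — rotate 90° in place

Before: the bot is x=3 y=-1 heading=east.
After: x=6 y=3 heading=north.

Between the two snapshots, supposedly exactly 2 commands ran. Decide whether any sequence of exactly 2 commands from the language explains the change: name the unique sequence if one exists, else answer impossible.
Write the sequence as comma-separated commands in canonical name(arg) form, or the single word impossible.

arc(left, 3), straight(1)

key: running straight(1) before arc(left, 3) would end elsewhere — order is forced
begin: x=3 y=-1 heading=east
t=1 arc(left, 3) ⇒ x=6 y=2 heading=north
t=2 straight(1) ⇒ x=6 y=3 heading=north
no rival 2-sequence matches.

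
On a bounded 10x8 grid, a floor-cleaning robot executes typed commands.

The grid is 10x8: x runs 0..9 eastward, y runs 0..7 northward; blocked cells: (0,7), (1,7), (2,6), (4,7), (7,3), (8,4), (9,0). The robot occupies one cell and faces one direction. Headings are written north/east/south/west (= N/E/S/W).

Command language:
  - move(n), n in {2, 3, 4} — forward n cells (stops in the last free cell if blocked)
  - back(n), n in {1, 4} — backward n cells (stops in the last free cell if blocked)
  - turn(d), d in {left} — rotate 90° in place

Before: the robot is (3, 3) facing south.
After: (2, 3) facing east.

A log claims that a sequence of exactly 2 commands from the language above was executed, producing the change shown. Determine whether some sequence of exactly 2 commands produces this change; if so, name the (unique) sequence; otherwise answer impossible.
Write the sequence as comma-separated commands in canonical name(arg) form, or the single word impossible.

turn(left), back(1)

key: running back(1) before turn(left) would end elsewhere — order is forced
start: (3, 3) facing south
[1] after turn(left): (3, 3) facing east
[2] after back(1): (2, 3) facing east
all 36 alternatives checked — unique.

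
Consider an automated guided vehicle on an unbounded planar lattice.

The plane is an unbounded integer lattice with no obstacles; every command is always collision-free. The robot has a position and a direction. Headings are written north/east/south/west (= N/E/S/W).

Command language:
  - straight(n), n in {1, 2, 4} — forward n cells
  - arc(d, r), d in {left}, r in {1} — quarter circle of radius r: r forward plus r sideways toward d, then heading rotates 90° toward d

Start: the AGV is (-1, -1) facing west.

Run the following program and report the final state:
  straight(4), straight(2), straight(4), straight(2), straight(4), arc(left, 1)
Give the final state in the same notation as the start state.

start: (-1, -1) facing west
[1] after straight(4): (-5, -1) facing west
[2] after straight(2): (-7, -1) facing west
[3] after straight(4): (-11, -1) facing west
[4] after straight(2): (-13, -1) facing west
[5] after straight(4): (-17, -1) facing west
[6] after arc(left, 1): (-18, -2) facing south

(-18, -2) facing south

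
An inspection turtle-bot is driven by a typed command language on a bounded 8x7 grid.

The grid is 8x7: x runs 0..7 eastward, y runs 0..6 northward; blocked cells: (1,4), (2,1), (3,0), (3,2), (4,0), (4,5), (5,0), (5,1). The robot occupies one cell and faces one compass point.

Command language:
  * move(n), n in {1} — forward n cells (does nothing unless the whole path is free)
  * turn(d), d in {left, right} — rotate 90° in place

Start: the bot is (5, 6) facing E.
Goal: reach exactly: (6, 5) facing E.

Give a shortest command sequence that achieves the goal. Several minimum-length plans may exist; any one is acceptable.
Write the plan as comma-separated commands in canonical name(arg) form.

begin: (5, 6) facing E
t=1 turn(right) ⇒ (5, 6) facing S
t=2 move(1) ⇒ (5, 5) facing S
t=3 turn(left) ⇒ (5, 5) facing E
t=4 move(1) ⇒ (6, 5) facing E
no 3-step plan works, so 4 is optimal.

turn(right), move(1), turn(left), move(1)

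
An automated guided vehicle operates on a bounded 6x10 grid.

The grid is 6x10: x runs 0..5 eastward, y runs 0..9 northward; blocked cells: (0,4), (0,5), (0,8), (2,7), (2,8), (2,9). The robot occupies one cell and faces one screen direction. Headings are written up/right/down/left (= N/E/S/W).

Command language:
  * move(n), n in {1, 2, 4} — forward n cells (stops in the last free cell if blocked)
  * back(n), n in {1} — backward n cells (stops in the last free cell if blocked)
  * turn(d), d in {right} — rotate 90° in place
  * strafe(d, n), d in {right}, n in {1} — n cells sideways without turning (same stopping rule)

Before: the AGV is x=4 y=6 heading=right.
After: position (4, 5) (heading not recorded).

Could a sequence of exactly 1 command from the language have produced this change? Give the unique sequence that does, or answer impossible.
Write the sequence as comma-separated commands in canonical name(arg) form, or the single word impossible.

strafe(right, 1)

begin: x=4 y=6 heading=right
t=1 strafe(right, 1) ⇒ x=4 y=5 heading=right
no other 1-command option fits: unique.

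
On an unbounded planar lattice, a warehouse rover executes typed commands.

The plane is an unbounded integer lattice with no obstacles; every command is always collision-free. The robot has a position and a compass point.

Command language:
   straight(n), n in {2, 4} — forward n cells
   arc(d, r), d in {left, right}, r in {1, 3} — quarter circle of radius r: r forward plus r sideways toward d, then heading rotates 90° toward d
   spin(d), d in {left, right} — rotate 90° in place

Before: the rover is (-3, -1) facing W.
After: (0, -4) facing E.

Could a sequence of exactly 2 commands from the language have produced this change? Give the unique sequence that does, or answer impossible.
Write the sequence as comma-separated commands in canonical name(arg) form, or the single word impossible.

key: cell and facing (now E) both changed — the 2 commands mix motion and turning
from: (-3, -1) facing W
step 1 (spin(left)): (-3, -1) facing S
step 2 (arc(left, 3)): (0, -4) facing E
uniquely the one of 64 2-step routes that fits.

spin(left), arc(left, 3)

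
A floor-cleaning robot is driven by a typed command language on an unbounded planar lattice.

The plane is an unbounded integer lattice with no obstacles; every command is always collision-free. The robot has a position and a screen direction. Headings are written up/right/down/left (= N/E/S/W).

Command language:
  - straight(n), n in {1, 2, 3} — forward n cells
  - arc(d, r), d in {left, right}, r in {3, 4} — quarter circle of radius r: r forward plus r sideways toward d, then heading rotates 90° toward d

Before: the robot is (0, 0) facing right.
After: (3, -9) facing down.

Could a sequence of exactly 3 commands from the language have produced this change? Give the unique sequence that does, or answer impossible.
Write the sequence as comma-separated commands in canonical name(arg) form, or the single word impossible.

arc(right, 3), straight(3), straight(3)

key: cell and facing (now S) both changed — the 3 commands mix motion and turning
start: (0, 0) facing right
t=1 arc(right, 3) ⇒ (3, -3) facing down
t=2 straight(3) ⇒ (3, -6) facing down
t=3 straight(3) ⇒ (3, -9) facing down
all 343 alternatives checked — unique.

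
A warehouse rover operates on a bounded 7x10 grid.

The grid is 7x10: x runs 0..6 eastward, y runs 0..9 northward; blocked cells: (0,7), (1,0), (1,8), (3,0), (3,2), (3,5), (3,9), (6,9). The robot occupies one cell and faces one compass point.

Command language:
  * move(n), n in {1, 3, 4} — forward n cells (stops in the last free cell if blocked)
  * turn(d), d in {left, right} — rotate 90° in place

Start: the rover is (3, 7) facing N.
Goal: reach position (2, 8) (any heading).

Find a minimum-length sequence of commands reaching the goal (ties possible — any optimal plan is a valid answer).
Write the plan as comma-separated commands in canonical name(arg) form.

start: (3, 7) facing N
step 1 (move(3)): (3, 8) facing N
step 2 (turn(left)): (3, 8) facing W
step 3 (move(3)): (2, 8) facing W
nothing shorter than 3 reaches the goal.

move(3), turn(left), move(3)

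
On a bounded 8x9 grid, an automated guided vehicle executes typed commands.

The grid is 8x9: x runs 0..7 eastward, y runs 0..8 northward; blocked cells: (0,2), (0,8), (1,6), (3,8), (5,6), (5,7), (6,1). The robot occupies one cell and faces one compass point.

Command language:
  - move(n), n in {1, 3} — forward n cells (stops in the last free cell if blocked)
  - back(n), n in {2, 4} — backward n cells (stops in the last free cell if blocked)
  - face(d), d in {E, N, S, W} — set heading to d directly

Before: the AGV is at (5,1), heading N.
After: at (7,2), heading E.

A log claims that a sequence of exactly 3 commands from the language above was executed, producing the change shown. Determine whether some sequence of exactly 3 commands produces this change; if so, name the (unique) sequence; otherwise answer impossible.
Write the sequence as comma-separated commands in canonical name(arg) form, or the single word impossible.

move(1), face(E), move(3)

key: move(3) runs into the grid edge before its full distance
from: at (5,1), heading N
step 1 (move(1)): at (5,2), heading N
step 2 (face(E)): at (5,2), heading E
step 3 (move(3)): at (7,2), heading E
all 512 alternatives checked — unique.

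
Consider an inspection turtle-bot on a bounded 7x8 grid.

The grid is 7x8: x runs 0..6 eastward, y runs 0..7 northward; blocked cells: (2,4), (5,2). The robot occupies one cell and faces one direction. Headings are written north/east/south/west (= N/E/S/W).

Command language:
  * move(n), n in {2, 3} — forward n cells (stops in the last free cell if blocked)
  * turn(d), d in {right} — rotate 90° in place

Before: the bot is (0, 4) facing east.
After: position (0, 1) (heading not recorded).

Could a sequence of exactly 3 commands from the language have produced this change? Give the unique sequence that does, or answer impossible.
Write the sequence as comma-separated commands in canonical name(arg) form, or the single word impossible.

start: (0, 4) facing east
t=1 turn(right) ⇒ (0, 4) facing south
t=2 move(3) ⇒ (0, 1) facing south
t=3 turn(right) ⇒ (0, 1) facing west
no other 3-command option fits: unique.

turn(right), move(3), turn(right)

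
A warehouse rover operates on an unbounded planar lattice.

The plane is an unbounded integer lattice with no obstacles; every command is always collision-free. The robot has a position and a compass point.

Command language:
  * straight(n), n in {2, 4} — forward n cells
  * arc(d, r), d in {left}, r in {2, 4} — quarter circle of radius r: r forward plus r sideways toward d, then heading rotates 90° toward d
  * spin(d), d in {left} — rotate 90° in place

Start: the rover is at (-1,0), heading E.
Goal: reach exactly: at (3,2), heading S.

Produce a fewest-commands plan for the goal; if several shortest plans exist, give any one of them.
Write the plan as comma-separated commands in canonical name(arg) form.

begin: at (-1,0), heading E
[1] after straight(2): at (1,0), heading E
[2] after arc(left, 4): at (5,4), heading N
[3] after spin(left): at (5,4), heading W
[4] after arc(left, 2): at (3,2), heading S
minimal: 4 command(s), checked below 4.

straight(2), arc(left, 4), spin(left), arc(left, 2)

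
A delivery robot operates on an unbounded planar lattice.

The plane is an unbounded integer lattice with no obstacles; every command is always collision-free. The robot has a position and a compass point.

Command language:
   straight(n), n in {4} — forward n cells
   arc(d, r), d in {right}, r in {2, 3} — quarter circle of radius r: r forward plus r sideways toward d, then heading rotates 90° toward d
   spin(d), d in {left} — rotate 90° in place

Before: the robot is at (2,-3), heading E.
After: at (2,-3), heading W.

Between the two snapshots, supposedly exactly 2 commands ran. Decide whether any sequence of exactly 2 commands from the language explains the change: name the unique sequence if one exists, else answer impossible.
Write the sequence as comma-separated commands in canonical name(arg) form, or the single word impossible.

spin(left), spin(left)

key: (2,-3) unmoved — no command in the sequence translates
begin: at (2,-3), heading E
1. spin(left) → at (2,-3), heading N
2. spin(left) → at (2,-3), heading W
all 16 alternatives checked — unique.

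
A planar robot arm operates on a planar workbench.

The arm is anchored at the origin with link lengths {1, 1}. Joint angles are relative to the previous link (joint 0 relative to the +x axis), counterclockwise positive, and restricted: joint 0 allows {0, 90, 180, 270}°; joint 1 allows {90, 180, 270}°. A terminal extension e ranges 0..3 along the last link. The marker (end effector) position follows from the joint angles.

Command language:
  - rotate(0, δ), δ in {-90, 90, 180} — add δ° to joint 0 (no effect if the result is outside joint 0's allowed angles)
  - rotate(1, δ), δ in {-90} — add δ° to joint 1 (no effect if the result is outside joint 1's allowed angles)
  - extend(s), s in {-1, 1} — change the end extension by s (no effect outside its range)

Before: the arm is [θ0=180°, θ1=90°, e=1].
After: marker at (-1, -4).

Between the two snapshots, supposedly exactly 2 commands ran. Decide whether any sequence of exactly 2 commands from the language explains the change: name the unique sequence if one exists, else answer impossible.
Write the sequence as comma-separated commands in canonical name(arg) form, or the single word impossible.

extend(1), extend(1)

t0: [θ0=180°, θ1=90°, e=1]
step 1 (extend(1)): [θ0=180°, θ1=90°, e=2]
step 2 (extend(1)): [θ0=180°, θ1=90°, e=3]
uniquely the one of 36 2-step routes that fits.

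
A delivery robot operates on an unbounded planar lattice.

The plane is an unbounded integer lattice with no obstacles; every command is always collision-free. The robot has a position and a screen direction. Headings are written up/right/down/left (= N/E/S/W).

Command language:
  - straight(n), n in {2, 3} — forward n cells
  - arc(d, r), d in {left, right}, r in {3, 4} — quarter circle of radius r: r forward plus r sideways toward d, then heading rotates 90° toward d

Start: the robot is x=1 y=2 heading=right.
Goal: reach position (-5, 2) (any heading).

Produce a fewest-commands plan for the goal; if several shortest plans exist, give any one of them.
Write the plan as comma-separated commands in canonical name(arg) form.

arc(left, 4), arc(left, 3), arc(left, 4), arc(right, 3)

initial: x=1 y=2 heading=right
step 1 (arc(left, 4)): x=5 y=6 heading=up
step 2 (arc(left, 3)): x=2 y=9 heading=left
step 3 (arc(left, 4)): x=-2 y=5 heading=down
step 4 (arc(right, 3)): x=-5 y=2 heading=left
minimal: 4 command(s), checked below 4.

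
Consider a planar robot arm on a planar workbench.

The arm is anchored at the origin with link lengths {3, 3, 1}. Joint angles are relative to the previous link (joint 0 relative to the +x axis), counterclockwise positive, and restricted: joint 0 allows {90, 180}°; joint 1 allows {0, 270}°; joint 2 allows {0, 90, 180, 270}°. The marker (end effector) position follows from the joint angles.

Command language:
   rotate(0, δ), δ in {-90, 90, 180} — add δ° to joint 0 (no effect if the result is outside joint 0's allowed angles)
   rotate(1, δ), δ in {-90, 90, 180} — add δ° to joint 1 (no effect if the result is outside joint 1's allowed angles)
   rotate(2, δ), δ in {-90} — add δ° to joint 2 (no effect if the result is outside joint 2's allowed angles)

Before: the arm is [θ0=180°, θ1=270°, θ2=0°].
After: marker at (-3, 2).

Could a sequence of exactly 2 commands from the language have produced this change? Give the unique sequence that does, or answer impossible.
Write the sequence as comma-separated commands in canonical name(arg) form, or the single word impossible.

initial: [θ0=180°, θ1=270°, θ2=0°]
t=1 rotate(2, -90) ⇒ [θ0=180°, θ1=270°, θ2=270°]
t=2 rotate(2, -90) ⇒ [θ0=180°, θ1=270°, θ2=180°]
all 49 alternatives checked — unique.

rotate(2, -90), rotate(2, -90)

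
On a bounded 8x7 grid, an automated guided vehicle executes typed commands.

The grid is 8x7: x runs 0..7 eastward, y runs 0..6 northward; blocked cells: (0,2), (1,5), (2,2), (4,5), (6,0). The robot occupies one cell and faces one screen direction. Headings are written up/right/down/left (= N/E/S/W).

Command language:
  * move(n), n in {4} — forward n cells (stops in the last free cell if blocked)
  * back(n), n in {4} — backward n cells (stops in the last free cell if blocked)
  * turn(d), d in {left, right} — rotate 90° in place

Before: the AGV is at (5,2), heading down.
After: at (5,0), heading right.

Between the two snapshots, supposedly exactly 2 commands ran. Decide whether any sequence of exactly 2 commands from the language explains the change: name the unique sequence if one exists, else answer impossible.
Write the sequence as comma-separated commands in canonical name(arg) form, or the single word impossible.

move(4), turn(left)

key: position moved to (5,0) AND the heading swung to E — translation plus rotation needed
begin: at (5,2), heading down
[1] after move(4): at (5,0), heading down
[2] after turn(left): at (5,0), heading right
all 16 alternatives checked — unique.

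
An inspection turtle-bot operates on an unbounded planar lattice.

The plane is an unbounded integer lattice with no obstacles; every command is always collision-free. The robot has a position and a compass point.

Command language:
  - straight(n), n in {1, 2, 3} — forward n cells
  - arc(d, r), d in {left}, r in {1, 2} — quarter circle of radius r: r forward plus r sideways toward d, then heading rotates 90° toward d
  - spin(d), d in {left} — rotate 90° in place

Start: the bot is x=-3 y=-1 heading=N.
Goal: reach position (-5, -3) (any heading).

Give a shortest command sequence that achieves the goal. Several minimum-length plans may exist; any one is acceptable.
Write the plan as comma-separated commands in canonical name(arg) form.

spin(left), arc(left, 2)

initial: x=-3 y=-1 heading=N
[1] after spin(left): x=-3 y=-1 heading=W
[2] after arc(left, 2): x=-5 y=-3 heading=S
no 1-step plan works, so 2 is optimal.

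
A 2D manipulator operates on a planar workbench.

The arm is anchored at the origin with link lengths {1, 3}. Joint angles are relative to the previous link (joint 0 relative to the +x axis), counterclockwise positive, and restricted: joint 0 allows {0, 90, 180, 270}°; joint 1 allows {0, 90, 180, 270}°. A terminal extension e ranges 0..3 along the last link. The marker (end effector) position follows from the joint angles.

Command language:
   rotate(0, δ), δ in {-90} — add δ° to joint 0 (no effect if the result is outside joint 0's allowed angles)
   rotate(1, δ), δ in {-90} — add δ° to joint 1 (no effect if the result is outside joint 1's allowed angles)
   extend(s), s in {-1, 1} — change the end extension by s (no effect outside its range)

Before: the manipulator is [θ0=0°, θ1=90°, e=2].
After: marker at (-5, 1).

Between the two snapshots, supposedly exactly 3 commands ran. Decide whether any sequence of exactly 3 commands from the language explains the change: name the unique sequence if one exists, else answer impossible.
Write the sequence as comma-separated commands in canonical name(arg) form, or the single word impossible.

begin: [θ0=0°, θ1=90°, e=2]
step 1 (rotate(0, -90)): [θ0=270°, θ1=90°, e=2]
step 2 (rotate(0, -90)): [θ0=180°, θ1=90°, e=2]
step 3 (rotate(0, -90)): [θ0=90°, θ1=90°, e=2]
no rival 3-sequence matches.

rotate(0, -90), rotate(0, -90), rotate(0, -90)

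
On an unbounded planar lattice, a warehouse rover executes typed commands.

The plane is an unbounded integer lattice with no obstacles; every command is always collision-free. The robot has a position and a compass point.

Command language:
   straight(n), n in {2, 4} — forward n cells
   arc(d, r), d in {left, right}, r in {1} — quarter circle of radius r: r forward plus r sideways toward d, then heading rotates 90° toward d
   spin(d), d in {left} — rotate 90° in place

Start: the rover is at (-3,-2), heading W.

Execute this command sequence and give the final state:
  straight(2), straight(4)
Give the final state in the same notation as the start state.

begin: at (-3,-2), heading W
step 1 (straight(2)): at (-5,-2), heading W
step 2 (straight(4)): at (-9,-2), heading W

at (-9,-2), heading W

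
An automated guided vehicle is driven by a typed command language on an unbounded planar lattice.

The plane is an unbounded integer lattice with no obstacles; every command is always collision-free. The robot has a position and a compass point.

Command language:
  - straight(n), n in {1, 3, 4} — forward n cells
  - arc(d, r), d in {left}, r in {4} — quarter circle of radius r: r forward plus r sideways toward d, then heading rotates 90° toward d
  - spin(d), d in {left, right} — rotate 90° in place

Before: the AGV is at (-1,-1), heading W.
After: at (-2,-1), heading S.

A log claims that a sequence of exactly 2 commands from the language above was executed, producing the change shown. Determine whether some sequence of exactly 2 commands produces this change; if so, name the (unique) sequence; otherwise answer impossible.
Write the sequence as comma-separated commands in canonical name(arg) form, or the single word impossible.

key: order matters: swapping straight(1) and spin(left) lands elsewhere
t0: at (-1,-1), heading W
1. straight(1) → at (-2,-1), heading W
2. spin(left) → at (-2,-1), heading S
all 36 alternatives checked — unique.

straight(1), spin(left)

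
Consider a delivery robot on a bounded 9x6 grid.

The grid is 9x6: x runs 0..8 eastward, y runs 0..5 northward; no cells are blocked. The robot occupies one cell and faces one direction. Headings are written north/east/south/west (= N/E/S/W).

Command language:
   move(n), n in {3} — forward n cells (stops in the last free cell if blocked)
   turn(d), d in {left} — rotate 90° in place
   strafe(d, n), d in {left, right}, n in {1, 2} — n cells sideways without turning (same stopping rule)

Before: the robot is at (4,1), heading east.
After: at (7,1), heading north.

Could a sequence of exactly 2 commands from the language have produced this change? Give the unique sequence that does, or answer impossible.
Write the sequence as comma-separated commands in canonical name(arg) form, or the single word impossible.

key: position moved to (7,1) AND the heading swung to N — translation plus rotation needed
from: at (4,1), heading east
1. move(3) → at (7,1), heading east
2. turn(left) → at (7,1), heading north
no rival 2-sequence matches.

move(3), turn(left)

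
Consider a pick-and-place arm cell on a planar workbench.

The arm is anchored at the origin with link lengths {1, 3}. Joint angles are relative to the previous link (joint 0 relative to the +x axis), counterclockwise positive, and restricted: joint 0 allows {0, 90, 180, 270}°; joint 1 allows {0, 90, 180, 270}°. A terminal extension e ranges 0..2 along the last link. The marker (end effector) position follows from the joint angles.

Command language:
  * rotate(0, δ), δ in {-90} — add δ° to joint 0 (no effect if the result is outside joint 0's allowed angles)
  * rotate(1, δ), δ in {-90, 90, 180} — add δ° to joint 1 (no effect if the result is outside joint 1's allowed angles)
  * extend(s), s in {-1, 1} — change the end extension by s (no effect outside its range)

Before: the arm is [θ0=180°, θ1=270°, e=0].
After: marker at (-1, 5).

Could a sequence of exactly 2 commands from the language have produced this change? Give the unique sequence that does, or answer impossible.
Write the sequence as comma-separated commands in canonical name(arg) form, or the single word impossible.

extend(1), extend(1)

from: [θ0=180°, θ1=270°, e=0]
t=1 extend(1) ⇒ [θ0=180°, θ1=270°, e=1]
t=2 extend(1) ⇒ [θ0=180°, θ1=270°, e=2]
all 36 alternatives checked — unique.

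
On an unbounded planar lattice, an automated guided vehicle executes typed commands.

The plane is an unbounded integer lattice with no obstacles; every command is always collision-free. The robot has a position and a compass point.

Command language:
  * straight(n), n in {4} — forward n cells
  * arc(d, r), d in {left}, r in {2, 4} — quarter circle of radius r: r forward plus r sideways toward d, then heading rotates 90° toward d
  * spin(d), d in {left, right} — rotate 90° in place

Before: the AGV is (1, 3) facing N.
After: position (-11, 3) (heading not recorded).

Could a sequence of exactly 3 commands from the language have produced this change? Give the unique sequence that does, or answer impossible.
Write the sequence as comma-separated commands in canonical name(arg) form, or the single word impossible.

begin: (1, 3) facing N
step 1 (arc(left, 4)): (-3, 7) facing W
step 2 (straight(4)): (-7, 7) facing W
step 3 (arc(left, 4)): (-11, 3) facing S
all 125 alternatives checked — unique.

arc(left, 4), straight(4), arc(left, 4)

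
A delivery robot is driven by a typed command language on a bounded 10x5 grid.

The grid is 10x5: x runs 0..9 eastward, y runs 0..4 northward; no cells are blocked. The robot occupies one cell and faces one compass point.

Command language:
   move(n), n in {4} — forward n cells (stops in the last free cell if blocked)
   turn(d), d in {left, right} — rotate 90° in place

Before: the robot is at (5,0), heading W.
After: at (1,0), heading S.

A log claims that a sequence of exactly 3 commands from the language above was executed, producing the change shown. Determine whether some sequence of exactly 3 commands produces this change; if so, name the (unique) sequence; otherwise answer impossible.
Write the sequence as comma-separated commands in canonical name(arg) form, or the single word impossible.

key: position moved to (1,0) AND the heading swung to S — translation plus rotation needed
from: at (5,0), heading W
[1] after move(4): at (1,0), heading W
[2] after turn(left): at (1,0), heading S
[3] after move(4): at (1,0), heading S
no other 3-command option fits: unique.

move(4), turn(left), move(4)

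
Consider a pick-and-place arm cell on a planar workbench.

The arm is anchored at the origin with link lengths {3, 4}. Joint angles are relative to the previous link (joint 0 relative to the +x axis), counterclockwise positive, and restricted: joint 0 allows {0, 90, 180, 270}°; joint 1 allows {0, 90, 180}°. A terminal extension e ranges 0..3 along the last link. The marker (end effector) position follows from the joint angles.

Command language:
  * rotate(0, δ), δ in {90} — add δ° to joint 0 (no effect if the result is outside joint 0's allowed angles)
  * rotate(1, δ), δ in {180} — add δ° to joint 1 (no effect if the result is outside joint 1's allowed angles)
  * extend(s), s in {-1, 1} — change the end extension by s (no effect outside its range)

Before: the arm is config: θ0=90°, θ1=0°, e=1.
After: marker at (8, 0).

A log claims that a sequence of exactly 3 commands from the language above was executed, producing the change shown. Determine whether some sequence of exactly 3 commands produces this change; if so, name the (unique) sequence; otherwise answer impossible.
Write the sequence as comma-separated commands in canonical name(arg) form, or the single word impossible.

initial: config: θ0=90°, θ1=0°, e=1
1. rotate(0, 90) → config: θ0=180°, θ1=0°, e=1
2. rotate(0, 90) → config: θ0=270°, θ1=0°, e=1
3. rotate(0, 90) → config: θ0=0°, θ1=0°, e=1
no other 3-command option fits: unique.

rotate(0, 90), rotate(0, 90), rotate(0, 90)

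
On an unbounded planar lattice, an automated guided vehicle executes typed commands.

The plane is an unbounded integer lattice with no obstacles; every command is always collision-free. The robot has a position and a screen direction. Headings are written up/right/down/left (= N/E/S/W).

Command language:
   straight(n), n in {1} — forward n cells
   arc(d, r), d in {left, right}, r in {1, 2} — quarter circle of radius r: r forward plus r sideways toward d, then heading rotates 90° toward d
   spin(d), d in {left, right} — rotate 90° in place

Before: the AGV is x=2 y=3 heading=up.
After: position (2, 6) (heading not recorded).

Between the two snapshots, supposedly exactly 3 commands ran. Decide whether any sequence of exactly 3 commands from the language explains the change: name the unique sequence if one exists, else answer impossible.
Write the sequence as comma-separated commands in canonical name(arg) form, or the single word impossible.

start: x=2 y=3 heading=up
step 1 (straight(1)): x=2 y=4 heading=up
step 2 (straight(1)): x=2 y=5 heading=up
step 3 (straight(1)): x=2 y=6 heading=up
no other 3-command option fits: unique.

straight(1), straight(1), straight(1)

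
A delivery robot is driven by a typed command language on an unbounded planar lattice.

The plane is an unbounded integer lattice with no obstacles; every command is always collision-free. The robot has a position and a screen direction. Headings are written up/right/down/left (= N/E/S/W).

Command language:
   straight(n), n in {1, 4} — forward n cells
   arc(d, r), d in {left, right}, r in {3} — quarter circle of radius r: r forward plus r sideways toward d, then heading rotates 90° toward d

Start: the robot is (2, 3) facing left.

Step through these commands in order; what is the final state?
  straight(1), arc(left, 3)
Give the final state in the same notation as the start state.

begin: (2, 3) facing left
[1] after straight(1): (1, 3) facing left
[2] after arc(left, 3): (-2, 0) facing down

(-2, 0) facing down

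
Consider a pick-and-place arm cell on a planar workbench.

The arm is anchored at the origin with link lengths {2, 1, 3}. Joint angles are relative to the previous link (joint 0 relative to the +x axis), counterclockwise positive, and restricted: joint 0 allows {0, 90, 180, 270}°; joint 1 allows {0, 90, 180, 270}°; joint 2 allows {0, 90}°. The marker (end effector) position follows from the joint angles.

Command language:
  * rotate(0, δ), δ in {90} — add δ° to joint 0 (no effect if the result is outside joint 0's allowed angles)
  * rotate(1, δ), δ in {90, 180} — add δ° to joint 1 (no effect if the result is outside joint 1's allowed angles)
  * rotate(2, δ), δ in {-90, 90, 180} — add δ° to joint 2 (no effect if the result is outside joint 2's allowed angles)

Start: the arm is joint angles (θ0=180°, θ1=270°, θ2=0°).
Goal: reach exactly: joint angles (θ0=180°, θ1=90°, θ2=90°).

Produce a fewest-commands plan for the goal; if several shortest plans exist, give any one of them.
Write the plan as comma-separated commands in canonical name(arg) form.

rotate(1, 180), rotate(2, 90)

start: joint angles (θ0=180°, θ1=270°, θ2=0°)
t=1 rotate(1, 180) ⇒ joint angles (θ0=180°, θ1=90°, θ2=0°)
t=2 rotate(2, 90) ⇒ joint angles (θ0=180°, θ1=90°, θ2=90°)
minimal: 2 command(s), checked below 2.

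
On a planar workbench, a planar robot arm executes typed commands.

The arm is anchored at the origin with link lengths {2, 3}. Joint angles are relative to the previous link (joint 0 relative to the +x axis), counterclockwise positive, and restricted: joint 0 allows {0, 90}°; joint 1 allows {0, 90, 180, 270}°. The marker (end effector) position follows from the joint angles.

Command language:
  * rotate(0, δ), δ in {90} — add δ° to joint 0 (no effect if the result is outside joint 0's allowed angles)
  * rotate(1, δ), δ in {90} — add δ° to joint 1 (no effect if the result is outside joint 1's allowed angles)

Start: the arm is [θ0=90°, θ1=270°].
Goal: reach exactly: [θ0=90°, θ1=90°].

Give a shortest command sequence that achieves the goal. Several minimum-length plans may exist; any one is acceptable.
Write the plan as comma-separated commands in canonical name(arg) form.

rotate(1, 90), rotate(1, 90)

t0: [θ0=90°, θ1=270°]
1. rotate(1, 90) → [θ0=90°, θ1=0°]
2. rotate(1, 90) → [θ0=90°, θ1=90°]
nothing shorter than 2 reaches the goal.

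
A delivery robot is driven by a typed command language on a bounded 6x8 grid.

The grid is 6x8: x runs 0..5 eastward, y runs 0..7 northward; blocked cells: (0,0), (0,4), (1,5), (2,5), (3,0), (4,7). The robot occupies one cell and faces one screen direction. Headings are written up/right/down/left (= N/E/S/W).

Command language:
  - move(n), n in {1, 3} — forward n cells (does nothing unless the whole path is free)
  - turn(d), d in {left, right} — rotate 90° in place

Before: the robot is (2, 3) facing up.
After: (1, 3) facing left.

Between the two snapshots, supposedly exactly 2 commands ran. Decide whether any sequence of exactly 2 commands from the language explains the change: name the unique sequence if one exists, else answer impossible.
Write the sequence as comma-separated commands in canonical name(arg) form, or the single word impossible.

key: order matters: swapping turn(left) and move(1) lands elsewhere
begin: (2, 3) facing up
1. turn(left) → (2, 3) facing left
2. move(1) → (1, 3) facing left
uniquely the one of 16 2-step routes that fits.

turn(left), move(1)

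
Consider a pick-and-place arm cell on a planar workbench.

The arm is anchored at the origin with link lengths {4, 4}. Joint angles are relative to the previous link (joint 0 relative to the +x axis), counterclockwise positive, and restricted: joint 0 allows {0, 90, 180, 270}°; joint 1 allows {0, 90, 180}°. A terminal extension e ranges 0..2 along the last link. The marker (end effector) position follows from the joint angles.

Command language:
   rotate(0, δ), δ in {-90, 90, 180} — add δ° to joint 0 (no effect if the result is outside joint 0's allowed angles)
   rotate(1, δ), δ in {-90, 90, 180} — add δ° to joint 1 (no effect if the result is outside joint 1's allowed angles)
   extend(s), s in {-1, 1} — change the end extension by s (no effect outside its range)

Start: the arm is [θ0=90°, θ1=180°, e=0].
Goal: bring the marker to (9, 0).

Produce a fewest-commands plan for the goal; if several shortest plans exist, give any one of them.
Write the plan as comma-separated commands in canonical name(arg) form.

from: [θ0=90°, θ1=180°, e=0]
1. rotate(1, 180) → [θ0=90°, θ1=0°, e=0]
2. extend(1) → [θ0=90°, θ1=0°, e=1]
3. rotate(0, -90) → [θ0=0°, θ1=0°, e=1]
shorter routes all fall short; 3 is best.

rotate(1, 180), extend(1), rotate(0, -90)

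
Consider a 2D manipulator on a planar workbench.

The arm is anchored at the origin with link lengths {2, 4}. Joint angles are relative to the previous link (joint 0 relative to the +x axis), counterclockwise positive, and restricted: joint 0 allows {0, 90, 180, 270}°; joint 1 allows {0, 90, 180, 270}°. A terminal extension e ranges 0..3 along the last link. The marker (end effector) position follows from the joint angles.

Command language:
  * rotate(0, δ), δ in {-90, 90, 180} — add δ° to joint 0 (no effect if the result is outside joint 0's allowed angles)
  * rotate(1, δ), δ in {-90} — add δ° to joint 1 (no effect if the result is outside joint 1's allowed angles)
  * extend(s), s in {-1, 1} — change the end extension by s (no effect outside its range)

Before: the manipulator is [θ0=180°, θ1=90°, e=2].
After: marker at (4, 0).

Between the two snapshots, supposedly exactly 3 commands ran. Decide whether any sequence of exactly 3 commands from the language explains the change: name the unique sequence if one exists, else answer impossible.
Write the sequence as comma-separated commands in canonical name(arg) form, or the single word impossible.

rotate(1, -90), rotate(1, -90), rotate(1, -90)

begin: [θ0=180°, θ1=90°, e=2]
[1] after rotate(1, -90): [θ0=180°, θ1=0°, e=2]
[2] after rotate(1, -90): [θ0=180°, θ1=270°, e=2]
[3] after rotate(1, -90): [θ0=180°, θ1=180°, e=2]
all 216 alternatives checked — unique.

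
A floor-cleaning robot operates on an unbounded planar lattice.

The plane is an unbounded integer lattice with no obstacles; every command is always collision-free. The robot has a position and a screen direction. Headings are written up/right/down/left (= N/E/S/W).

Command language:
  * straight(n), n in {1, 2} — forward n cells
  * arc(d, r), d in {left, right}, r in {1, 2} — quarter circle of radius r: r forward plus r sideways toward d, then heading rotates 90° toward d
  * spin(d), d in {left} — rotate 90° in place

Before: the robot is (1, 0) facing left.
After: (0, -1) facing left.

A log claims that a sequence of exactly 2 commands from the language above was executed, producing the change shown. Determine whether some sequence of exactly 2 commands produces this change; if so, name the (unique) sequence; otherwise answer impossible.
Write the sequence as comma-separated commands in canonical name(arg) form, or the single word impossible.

key: still facing W at the end — net rotation zero over 2 steps
t0: (1, 0) facing left
[1] after spin(left): (1, 0) facing down
[2] after arc(right, 1): (0, -1) facing left
uniquely the one of 49 2-step routes that fits.

spin(left), arc(right, 1)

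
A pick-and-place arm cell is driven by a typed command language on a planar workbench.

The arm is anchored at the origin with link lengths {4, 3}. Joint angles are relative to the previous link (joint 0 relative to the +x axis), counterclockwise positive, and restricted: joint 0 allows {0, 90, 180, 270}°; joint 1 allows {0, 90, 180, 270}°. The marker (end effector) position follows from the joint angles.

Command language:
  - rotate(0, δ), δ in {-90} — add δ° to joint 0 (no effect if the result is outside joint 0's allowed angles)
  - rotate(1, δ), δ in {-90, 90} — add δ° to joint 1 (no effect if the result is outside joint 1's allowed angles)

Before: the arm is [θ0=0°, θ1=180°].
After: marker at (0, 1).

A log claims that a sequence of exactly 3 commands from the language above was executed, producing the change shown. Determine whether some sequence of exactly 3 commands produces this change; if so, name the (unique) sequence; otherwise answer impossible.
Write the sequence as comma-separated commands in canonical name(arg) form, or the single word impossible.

start: [θ0=0°, θ1=180°]
t=1 rotate(0, -90) ⇒ [θ0=270°, θ1=180°]
t=2 rotate(0, -90) ⇒ [θ0=180°, θ1=180°]
t=3 rotate(0, -90) ⇒ [θ0=90°, θ1=180°]
no rival 3-sequence matches.

rotate(0, -90), rotate(0, -90), rotate(0, -90)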